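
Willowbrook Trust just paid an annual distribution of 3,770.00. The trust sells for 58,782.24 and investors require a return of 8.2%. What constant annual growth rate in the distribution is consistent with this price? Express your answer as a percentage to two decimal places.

P = D₀(1+g)/(r−g) ⇒ P(r−g) = D₀(1+g) ⇒ g(P+D₀) = P·r − D₀
g = (P·r − D₀)/(P + D₀) = (58,782.24×0.082 − 3,770.00) / (58,782.24 + 3,770.00) = 0.016788

1.68%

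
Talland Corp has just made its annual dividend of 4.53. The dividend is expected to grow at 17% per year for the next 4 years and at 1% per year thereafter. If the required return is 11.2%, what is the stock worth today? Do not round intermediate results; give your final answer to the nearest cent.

D_1 = 5.30010
D_2 = 6.20112
D_3 = 7.25531
D_4 = 8.48871
Terminal value at year 4: TV = D_4×(1+g_2)/(r−g_2) = 8.57360/0.102 = 84.05486
P_0 = D_1/(1+r)^1 + D_2/(1+r)^2 + D_3/(1+r)^3 + D_4/(1+r)^4 + TV/(1+r)^4
    = 4.76628 + 5.01488 + 5.27645 + 5.55166 + 54.97227 = 75.58153

75.58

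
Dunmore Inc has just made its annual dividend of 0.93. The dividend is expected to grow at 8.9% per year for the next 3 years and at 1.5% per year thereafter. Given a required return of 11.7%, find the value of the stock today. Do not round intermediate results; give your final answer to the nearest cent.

D_1 = 1.01277
D_2 = 1.10291
D_3 = 1.20107
Terminal value at year 3: TV = D_3×(1+g_2)/(r−g_2) = 1.21908/0.102 = 11.95178
P_0 = D_1/(1+r)^1 + D_2/(1+r)^2 + D_3/(1+r)^3 + TV/(1+r)^3
    = 0.90669 + 0.88396 + 0.86180 + 8.57577 = 11.22821

11.23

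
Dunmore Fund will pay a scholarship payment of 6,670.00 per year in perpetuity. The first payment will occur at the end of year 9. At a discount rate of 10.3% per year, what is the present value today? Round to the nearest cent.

Value at end of year 8: C / r = 6,670.00 / 0.103 = 64,757.2816
Discount to today: PV = 64,757.2816 / (1 + 0.103)^8 = 64,757.2816 / 2.190807 = 29,558.64

29558.64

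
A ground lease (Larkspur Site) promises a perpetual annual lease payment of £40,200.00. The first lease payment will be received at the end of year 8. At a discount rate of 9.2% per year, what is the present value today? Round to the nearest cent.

£235982.48

Value at end of year 7: C / r = £40,200.00 / 0.092 = £436,956.5217
Discount to today: PV = £436,956.5217 / (1 + 0.092)^7 = £436,956.5217 / 1.851648 = £235,982.48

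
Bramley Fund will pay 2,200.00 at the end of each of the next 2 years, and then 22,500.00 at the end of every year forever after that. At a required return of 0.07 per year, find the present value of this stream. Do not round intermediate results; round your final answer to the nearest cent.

284725.80

PV of 2-year annuity: 2,200.00 × [1 − (1+0.07)^−2] / 0.07 = 3977.63997
Perpetuity value at year 2: 22,500.00 / 0.07 = 321428.57143
PV of perpetuity: 321428.57143 / (1+0.07)^2 = 280748.16266
Total PV = 3977.63997 + 280748.16266 = 284725.80263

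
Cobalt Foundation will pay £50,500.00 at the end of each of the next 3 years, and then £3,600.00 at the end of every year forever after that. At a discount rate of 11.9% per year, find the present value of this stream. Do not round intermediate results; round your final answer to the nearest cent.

£143091.84

PV of 3-year annuity: £50,500.00 × [1 − (1+0.119)^−3] / 0.119 = 121501.21269
Perpetuity value at year 3: £3,600.00 / 0.119 = 30252.10084
PV of perpetuity: 30252.10084 / (1+0.119)^3 = 21590.62825
Total PV = 121501.21269 + 21590.62825 = 143091.84094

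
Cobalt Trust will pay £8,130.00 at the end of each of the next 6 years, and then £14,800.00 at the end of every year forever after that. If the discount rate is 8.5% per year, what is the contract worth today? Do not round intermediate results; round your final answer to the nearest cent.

£143745.22

PV of 6-year annuity: £8,130.00 × [1 − (1+0.085)^−6] / 0.085 = 37020.66369
Perpetuity value at year 6: £14,800.00 / 0.085 = 174117.64706
PV of perpetuity: 174117.64706 / (1+0.085)^6 = 106724.55695
Total PV = 37020.66369 + 106724.55695 = 143745.22064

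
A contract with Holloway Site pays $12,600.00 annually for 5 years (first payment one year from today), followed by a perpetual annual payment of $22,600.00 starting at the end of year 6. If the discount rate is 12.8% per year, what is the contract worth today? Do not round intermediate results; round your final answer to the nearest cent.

PV of 5-year annuity: $12,600.00 × [1 − (1+0.128)^−5] / 0.128 = 44534.23433
Perpetuity value at year 5: $22,600.00 / 0.128 = 176562.50000
PV of perpetuity: 176562.50000 / (1+0.128)^5 = 96683.63525
Total PV = 44534.23433 + 96683.63525 = 141217.86958

$141217.87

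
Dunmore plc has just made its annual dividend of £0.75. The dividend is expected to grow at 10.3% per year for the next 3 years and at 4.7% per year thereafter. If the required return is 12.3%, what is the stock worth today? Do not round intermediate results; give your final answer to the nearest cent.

D_1 = 0.82725
D_2 = 0.91246
D_3 = 1.00644
Terminal value at year 3: TV = D_3×(1+g_2)/(r−g_2) = 1.05374/0.076 = 13.86503
P_0 = D_1/(1+r)^1 + D_2/(1+r)^2 + D_3/(1+r)^3 + TV/(1+r)^3
    = 0.73664 + 0.72352 + 0.71064 + 9.78998 = 11.96078

£11.96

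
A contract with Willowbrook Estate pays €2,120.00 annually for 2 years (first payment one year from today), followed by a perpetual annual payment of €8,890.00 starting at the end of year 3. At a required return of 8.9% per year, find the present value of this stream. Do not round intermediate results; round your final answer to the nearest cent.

PV of 2-year annuity: €2,120.00 × [1 − (1+0.089)^−2] / 0.089 = 3734.38028
Perpetuity value at year 2: €8,890.00 / 0.089 = 99887.64045
PV of perpetuity: 99887.64045 / (1+0.089)^2 = 84227.90426
Total PV = 3734.38028 + 84227.90426 = 87962.28454

€87962.28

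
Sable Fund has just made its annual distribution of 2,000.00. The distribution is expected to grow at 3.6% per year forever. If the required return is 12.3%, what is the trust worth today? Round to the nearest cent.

D₁ = D₀ × (1 + g) = 2,000.00 × 1.036 = 2,072.0000
Growing perpetuity: P = D₁ / (r − g) = 2,072.0000 / (0.123 − 0.036) = 23,816.09

23816.09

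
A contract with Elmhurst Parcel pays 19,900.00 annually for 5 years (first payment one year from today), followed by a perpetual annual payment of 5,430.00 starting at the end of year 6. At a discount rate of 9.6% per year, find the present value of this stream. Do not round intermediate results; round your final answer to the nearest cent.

111980.34

PV of 5-year annuity: 19,900.00 × [1 − (1+0.096)^−5] / 0.096 = 76213.88809
Perpetuity value at year 5: 5,430.00 / 0.096 = 56562.50000
PV of perpetuity: 56562.50000 / (1+0.096)^5 = 35766.44913
Total PV = 76213.88809 + 35766.44913 = 111980.33722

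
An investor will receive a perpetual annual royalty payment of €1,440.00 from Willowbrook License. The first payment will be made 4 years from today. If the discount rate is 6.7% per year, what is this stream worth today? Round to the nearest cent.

€17692.71

Value at end of year 3: C / r = €1,440.00 / 0.067 = €21,492.5373
Discount to today: PV = €21,492.5373 / (1 + 0.067)^3 = €21,492.5373 / 1.214768 = €17,692.71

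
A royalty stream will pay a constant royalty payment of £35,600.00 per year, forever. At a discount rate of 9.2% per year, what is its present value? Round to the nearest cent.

£386956.52

Level perpetuity: PV = C / r = £35,600.00 / 0.092 = £386,956.52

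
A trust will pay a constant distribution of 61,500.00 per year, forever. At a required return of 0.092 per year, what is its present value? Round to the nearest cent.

Level perpetuity: PV = C / r = 61,500.00 / 0.092 = 668,478.26

668478.26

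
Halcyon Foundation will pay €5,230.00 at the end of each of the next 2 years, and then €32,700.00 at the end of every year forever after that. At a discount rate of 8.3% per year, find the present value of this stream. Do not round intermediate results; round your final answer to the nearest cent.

PV of 2-year annuity: €5,230.00 × [1 − (1+0.083)^−2] / 0.083 = 9288.25319
Perpetuity value at year 2: €32,700.00 / 0.083 = 393975.90361
PV of perpetuity: 393975.90361 / (1+0.083)^2 = 335902.12170
Total PV = 9288.25319 + 335902.12170 = 345190.37489

€345190.37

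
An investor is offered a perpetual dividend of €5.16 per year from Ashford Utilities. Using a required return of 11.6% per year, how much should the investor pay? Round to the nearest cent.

Level perpetuity: PV = C / r = €5.16 / 0.116 = €44.48

€44.48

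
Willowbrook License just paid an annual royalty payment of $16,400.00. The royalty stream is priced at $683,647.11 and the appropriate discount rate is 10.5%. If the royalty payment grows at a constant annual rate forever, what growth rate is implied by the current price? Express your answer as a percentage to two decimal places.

P = D₀(1+g)/(r−g) ⇒ P(r−g) = D₀(1+g) ⇒ g(P+D₀) = P·r − D₀
g = (P·r − D₀)/(P + D₀) = ($683,647.11×0.105 − $16,400.00) / ($683,647.11 + $16,400.00) = 0.079113

7.91%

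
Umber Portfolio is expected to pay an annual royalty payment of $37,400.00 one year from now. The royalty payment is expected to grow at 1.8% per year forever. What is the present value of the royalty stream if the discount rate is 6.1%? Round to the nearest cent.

Growing perpetuity: P = D₁ / (r − g) = $37,400.0000 / (0.061 − 0.018) = $869,767.44

$869767.44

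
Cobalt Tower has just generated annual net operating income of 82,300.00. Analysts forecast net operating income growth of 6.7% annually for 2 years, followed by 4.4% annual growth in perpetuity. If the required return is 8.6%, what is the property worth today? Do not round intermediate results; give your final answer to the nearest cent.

2135092.45

D_1 = 87814.10000
D_2 = 93697.64470
Terminal value at year 2: TV = D_2×(1+g_2)/(r−g_2) = 97820.34107/0.042 = 2329055.73969
P_0 = D_1/(1+r)^1 + D_2/(1+r)^2 + TV/(1+r)^2
    = 80860.12891 + 79445.44894 + 1974786.87369 = 2135092.45155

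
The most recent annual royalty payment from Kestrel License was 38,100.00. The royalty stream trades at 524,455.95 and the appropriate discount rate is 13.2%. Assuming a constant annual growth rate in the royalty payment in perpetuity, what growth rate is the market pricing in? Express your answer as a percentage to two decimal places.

P = D₀(1+g)/(r−g) ⇒ P(r−g) = D₀(1+g) ⇒ g(P+D₀) = P·r − D₀
g = (P·r − D₀)/(P + D₀) = (524,455.95×0.132 − 38,100.00) / (524,455.95 + 38,100.00) = 0.055333

5.53%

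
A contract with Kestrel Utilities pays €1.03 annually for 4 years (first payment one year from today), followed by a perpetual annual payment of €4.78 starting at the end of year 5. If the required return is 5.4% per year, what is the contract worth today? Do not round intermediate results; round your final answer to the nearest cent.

€75.34

PV of 4-year annuity: €1.03 × [1 − (1+0.054)^−4] / 0.054 = 3.61865
Perpetuity value at year 4: €4.78 / 0.054 = 88.51852
PV of perpetuity: 88.51852 / (1+0.054)^4 = 71.72519
Total PV = 3.61865 + 71.72519 = 75.34383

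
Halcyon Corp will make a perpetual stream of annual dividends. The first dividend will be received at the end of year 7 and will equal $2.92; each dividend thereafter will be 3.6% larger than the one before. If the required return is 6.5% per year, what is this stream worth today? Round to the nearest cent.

Value at end of year 6: C₁ / (r − g) = $2.92 / (0.065 − 0.036) = $100.6897
Discount to today: PV = $100.6897 / (1 + 0.065)^6 = $100.6897 / 1.459142 = $69.01

$69.01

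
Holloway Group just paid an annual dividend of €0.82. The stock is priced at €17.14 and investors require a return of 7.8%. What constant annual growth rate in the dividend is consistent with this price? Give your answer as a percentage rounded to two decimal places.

2.88%

P = D₀(1+g)/(r−g) ⇒ P(r−g) = D₀(1+g) ⇒ g(P+D₀) = P·r − D₀
g = (P·r − D₀)/(P + D₀) = (€17.14×0.078 − €0.82) / (€17.14 + €0.82) = 0.028782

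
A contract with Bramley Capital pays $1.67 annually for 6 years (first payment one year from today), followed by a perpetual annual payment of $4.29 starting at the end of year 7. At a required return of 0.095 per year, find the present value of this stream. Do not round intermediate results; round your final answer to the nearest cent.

PV of 6-year annuity: $1.67 × [1 − (1+0.095)^−6] / 0.095 = 7.38111
Perpetuity value at year 6: $4.29 / 0.095 = 45.15789
PV of perpetuity: 45.15789 / (1+0.095)^6 = 26.19684
Total PV = 7.38111 + 26.19684 = 33.57795

$33.58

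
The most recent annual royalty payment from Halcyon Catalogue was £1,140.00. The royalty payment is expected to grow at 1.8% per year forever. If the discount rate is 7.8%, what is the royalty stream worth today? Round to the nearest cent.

D₁ = D₀ × (1 + g) = £1,140.00 × 1.018 = £1,160.5200
Growing perpetuity: P = D₁ / (r − g) = £1,160.5200 / (0.078 − 0.018) = £19,342.00

£19342.00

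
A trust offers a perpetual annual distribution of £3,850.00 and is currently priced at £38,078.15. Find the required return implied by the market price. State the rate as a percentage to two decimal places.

10.11%

P = C/r ⇒ r = C/P = £3,850.00/£38,078.15 = 0.101108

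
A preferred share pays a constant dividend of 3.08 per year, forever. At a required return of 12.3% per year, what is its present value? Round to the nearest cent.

Level perpetuity: PV = C / r = 3.08 / 0.123 = 25.04

25.04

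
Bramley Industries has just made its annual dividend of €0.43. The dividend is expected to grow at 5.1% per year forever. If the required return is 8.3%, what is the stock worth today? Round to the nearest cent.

D₁ = D₀ × (1 + g) = €0.43 × 1.051 = €0.4519
Growing perpetuity: P = D₁ / (r − g) = €0.4519 / (0.083 − 0.051) = €14.12

€14.12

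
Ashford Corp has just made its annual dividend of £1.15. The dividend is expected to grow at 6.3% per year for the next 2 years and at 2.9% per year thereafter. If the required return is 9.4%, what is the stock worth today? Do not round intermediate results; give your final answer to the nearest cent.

£19.39

D_1 = 1.22245
D_2 = 1.29946
Terminal value at year 2: TV = D_2×(1+g_2)/(r−g_2) = 1.33715/0.065 = 20.57152
P_0 = D_1/(1+r)^1 + D_2/(1+r)^2 + TV/(1+r)^2
    = 1.11741 + 1.08575 + 17.18825 = 19.39142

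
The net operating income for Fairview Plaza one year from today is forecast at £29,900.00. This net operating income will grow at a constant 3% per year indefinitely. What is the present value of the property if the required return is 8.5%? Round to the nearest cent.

£543636.36

Growing perpetuity: P = D₁ / (r − g) = £29,900.0000 / (0.085 − 0.03) = £543,636.36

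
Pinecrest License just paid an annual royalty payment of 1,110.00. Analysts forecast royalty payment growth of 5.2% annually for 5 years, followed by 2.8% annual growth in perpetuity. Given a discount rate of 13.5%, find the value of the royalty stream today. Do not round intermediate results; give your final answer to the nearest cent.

D_1 = 1167.72000
D_2 = 1228.44144
D_3 = 1292.32039
D_4 = 1359.52106
D_5 = 1430.21615
Terminal value at year 5: TV = D_5×(1+g_2)/(r−g_2) = 1470.26220/0.107 = 13740.76825
P_0 = D_1/(1+r)^1 + D_2/(1+r)^2 + D_3/(1+r)^3 + D_4/(1+r)^4 + D_5/(1+r)^5 + TV/(1+r)^5
    = 1028.82819 + 953.59230 + 883.85824 + 819.22367 + 759.31568 + 7295.10769 = 11739.92577

11739.93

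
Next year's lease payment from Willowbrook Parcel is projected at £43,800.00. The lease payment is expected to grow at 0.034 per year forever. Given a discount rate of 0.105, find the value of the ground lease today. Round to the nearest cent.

Growing perpetuity: P = D₁ / (r − g) = £43,800.0000 / (0.105 − 0.034) = £616,901.41

£616901.41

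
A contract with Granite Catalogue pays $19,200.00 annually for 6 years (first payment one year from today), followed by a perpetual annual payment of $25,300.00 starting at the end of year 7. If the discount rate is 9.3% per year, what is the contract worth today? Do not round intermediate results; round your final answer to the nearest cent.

PV of 6-year annuity: $19,200.00 × [1 − (1+0.093)^−6] / 0.093 = 85364.67173
Perpetuity value at year 6: $25,300.00 / 0.093 = 272043.01075
PV of perpetuity: 272043.01075 / (1+0.093)^6 = 159557.27145
Total PV = 85364.67173 + 159557.27145 = 244921.94317

$244921.94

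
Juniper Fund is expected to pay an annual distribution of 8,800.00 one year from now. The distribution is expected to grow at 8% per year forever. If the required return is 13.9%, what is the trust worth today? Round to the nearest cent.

Growing perpetuity: P = D₁ / (r − g) = 8,800.0000 / (0.139 − 0.08) = 149,152.54

149152.54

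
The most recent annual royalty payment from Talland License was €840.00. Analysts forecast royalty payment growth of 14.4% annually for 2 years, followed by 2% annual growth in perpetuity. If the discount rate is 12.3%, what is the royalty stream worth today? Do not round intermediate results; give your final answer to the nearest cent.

D_1 = 960.96000
D_2 = 1099.33824
Terminal value at year 2: TV = D_2×(1+g_2)/(r−g_2) = 1121.32500/0.103 = 10886.65053
P_0 = D_1/(1+r)^1 + D_2/(1+r)^2 + TV/(1+r)^2
    = 855.70793 + 871.70959 + 8632.46387 = 10359.88139

€10359.88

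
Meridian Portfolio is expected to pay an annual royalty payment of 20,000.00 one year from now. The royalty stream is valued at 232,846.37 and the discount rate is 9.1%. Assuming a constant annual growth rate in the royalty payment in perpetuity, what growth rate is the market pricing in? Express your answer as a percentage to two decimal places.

P = D₁/(r−g) ⇒ g = r − D₁/P = 0.091 − 20,000.00/232,846.37 = 0.005106

0.51%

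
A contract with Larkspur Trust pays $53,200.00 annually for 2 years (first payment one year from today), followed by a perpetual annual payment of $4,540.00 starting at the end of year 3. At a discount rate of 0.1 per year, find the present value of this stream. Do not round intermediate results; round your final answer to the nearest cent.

PV of 2-year annuity: $53,200.00 × [1 − (1+0.1)^−2] / 0.1 = 92330.57851
Perpetuity value at year 2: $4,540.00 / 0.1 = 45400.00000
PV of perpetuity: 45400.00000 / (1+0.1)^2 = 37520.66116
Total PV = 92330.57851 + 37520.66116 = 129851.23967

$129851.24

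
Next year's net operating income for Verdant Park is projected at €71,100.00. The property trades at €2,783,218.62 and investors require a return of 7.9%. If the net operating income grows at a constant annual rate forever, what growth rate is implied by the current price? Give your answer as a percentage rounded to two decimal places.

P = D₁/(r−g) ⇒ g = r − D₁/P = 0.079 − €71,100.00/€2,783,218.62 = 0.053454

5.35%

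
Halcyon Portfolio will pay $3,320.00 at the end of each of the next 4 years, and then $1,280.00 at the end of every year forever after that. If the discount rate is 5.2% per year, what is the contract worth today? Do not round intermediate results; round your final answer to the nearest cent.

$31815.64

PV of 4-year annuity: $3,320.00 × [1 − (1+0.052)^−4] / 0.052 = 11718.06764
Perpetuity value at year 4: $1,280.00 / 0.052 = 24615.38462
PV of perpetuity: 24615.38462 / (1+0.052)^4 = 20097.57540
Total PV = 11718.06764 + 20097.57540 = 31815.64305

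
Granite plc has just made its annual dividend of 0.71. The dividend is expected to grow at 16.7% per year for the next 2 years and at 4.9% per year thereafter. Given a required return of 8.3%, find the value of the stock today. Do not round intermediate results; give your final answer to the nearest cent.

D_1 = 0.82857
D_2 = 0.96694
Terminal value at year 2: TV = D_2×(1+g_2)/(r−g_2) = 1.01432/0.034 = 29.83298
P_0 = D_1/(1+r)^1 + D_2/(1+r)^2 + TV/(1+r)^2
    = 0.76507 + 0.82441 + 25.43547 = 27.02495

27.02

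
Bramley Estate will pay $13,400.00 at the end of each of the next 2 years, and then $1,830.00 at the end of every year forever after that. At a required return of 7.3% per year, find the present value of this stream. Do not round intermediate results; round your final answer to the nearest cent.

$45900.60

PV of 2-year annuity: $13,400.00 × [1 − (1+0.073)^−2] / 0.073 = 24127.07402
Perpetuity value at year 2: $1,830.00 / 0.073 = 25068.49315
PV of perpetuity: 25068.49315 / (1+0.073)^2 = 21773.52707
Total PV = 24127.07402 + 21773.52707 = 45900.60109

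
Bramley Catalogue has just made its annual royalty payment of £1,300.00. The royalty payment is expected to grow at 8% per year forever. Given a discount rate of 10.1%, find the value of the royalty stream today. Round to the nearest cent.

D₁ = D₀ × (1 + g) = £1,300.00 × 1.08 = £1,404.0000
Growing perpetuity: P = D₁ / (r − g) = £1,404.0000 / (0.101 − 0.08) = £66,857.14

£66857.14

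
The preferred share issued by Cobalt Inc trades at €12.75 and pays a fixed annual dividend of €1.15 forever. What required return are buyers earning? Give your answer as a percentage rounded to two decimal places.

P = C/r ⇒ r = C/P = €1.15/€12.75 = 0.090196

9.02%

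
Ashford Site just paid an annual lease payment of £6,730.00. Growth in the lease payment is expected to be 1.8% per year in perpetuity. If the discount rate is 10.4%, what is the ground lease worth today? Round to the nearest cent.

D₁ = D₀ × (1 + g) = £6,730.00 × 1.018 = £6,851.1400
Growing perpetuity: P = D₁ / (r − g) = £6,851.1400 / (0.104 − 0.018) = £79,664.42

£79664.42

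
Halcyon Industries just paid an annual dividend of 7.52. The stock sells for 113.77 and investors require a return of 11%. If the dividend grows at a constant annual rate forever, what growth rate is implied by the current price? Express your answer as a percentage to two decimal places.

4.12%

P = D₀(1+g)/(r−g) ⇒ P(r−g) = D₀(1+g) ⇒ g(P+D₀) = P·r − D₀
g = (P·r − D₀)/(P + D₀) = (113.77×0.11 − 7.52) / (113.77 + 7.52) = 0.041180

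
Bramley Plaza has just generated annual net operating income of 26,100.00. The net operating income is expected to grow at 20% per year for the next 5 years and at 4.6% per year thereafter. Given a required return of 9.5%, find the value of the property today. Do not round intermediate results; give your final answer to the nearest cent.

1053866.56

D_1 = 31320.00000
D_2 = 37584.00000
D_3 = 45100.80000
D_4 = 54120.96000
D_5 = 64945.15200
Terminal value at year 5: TV = D_5×(1+g_2)/(r−g_2) = 67932.62899/0.049 = 1386380.18351
P_0 = D_1/(1+r)^1 + D_2/(1+r)^2 + D_3/(1+r)^3 + D_4/(1+r)^4 + D_5/(1+r)^5 + TV/(1+r)^5
    = 28602.73973 + 31345.46819 + 34351.19802 + 37645.14851 + 41254.95728 + 880667.04716 = 1053866.55889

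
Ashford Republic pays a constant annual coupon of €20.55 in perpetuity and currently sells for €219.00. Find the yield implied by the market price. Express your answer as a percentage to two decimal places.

9.38%

P = C/r ⇒ r = C/P = €20.55/€219.00 = 0.093836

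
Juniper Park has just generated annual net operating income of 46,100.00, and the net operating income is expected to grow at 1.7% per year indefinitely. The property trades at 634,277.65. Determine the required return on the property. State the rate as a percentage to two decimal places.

9.09%

D₁ = 46,100.00 × 1.017 = 46,883.7000
P = D₁/(r − g) ⇒ r = D₁/P + g = 46,883.7000/634,277.65 + 0.017 = 0.073917 + 0.017 = 0.090917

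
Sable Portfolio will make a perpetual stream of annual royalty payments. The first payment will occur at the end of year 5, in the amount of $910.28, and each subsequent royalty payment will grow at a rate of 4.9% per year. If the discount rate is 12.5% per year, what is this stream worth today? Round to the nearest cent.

Value at end of year 4: C₁ / (r − g) = $910.28 / (0.125 − 0.049) = $11,977.3684
Discount to today: PV = $11,977.3684 / (1 + 0.125)^4 = $11,977.3684 / 1.601807 = $7,477.41

$7477.41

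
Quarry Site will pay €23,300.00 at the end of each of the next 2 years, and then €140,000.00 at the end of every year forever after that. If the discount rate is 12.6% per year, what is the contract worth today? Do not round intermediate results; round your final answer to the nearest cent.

€915426.20

PV of 2-year annuity: €23,300.00 × [1 − (1+0.126)^−2] / 0.126 = 39069.90904
Perpetuity value at year 2: €140,000.00 / 0.126 = 1111111.11111
PV of perpetuity: 1111111.11111 / (1+0.126)^2 = 876356.29282
Total PV = 39069.90904 + 876356.29282 = 915426.20186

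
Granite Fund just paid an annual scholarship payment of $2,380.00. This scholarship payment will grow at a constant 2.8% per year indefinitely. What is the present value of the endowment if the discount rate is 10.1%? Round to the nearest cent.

$33515.62

D₁ = D₀ × (1 + g) = $2,380.00 × 1.028 = $2,446.6400
Growing perpetuity: P = D₁ / (r − g) = $2,446.6400 / (0.101 − 0.028) = $33,515.62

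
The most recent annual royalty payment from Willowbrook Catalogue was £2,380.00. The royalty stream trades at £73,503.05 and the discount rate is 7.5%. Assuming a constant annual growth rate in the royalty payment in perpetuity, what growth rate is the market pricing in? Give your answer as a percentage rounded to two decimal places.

P = D₀(1+g)/(r−g) ⇒ P(r−g) = D₀(1+g) ⇒ g(P+D₀) = P·r − D₀
g = (P·r − D₀)/(P + D₀) = (£73,503.05×0.075 − £2,380.00) / (£73,503.05 + £2,380.00) = 0.041284

4.13%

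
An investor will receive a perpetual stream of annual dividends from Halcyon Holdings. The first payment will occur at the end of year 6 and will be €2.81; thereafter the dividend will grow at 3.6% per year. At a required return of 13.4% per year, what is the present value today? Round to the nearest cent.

Value at end of year 5: C₁ / (r − g) = €2.81 / (0.134 − 0.036) = €28.6735
Discount to today: PV = €28.6735 / (1 + 0.134)^5 = €28.6735 / 1.875276 = €15.29

€15.29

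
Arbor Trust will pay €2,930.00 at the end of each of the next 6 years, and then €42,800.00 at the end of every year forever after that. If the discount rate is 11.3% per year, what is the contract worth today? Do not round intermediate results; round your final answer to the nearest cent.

€211537.25

PV of 6-year annuity: €2,930.00 × [1 − (1+0.113)^−6] / 0.113 = 12289.08355
Perpetuity value at year 6: €42,800.00 / 0.113 = 378761.06195
PV of perpetuity: 378761.06195 / (1+0.113)^6 = 199248.16919
Total PV = 12289.08355 + 199248.16919 = 211537.25273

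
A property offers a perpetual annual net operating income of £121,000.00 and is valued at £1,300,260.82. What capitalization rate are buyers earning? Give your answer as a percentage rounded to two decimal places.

P = C/r ⇒ r = C/P = £121,000.00/£1,300,260.82 = 0.093058

9.31%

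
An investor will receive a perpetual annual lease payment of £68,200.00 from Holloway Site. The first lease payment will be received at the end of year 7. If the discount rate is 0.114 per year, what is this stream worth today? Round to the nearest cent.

Value at end of year 6: C / r = £68,200.00 / 0.114 = £598,245.6140
Discount to today: PV = £598,245.6140 / (1 + 0.114)^6 = £598,245.6140 / 1.911222 = £313,017.33

£313017.33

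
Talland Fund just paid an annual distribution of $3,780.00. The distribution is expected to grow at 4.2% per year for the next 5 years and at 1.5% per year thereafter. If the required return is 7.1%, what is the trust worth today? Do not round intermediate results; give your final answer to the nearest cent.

D_1 = 3938.76000
D_2 = 4104.18792
D_3 = 4276.56381
D_4 = 4456.17949
D_5 = 4643.33903
Terminal value at year 5: TV = D_5×(1+g_2)/(r−g_2) = 4712.98912/0.056 = 84160.51995
P_0 = D_1/(1+r)^1 + D_2/(1+r)^2 + D_3/(1+r)^3 + D_4/(1+r)^4 + D_5/(1+r)^5 + TV/(1+r)^5
    = 3677.64706 + 3578.06558 + 3481.18052 + 3386.91886 + 3295.20957 + 59725.67349 = 77144.69508

$77144.70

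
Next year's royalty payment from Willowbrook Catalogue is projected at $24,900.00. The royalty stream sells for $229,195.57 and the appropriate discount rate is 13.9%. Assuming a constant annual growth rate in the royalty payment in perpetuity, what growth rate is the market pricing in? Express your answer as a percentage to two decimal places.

P = D₁/(r−g) ⇒ g = r − D₁/P = 0.139 − $24,900.00/$229,195.57 = 0.030359

3.04%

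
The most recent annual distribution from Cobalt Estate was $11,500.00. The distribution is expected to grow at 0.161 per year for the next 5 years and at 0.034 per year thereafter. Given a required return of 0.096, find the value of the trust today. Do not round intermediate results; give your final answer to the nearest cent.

D_1 = 13351.50000
D_2 = 15501.09150
D_3 = 17996.76723
D_4 = 20894.24676
D_5 = 24258.22048
Terminal value at year 5: TV = D_5×(1+g_2)/(r−g_2) = 25082.99998/0.062 = 404564.51580
P_0 = D_1/(1+r)^1 + D_2/(1+r)^2 + D_3/(1+r)^3 + D_4/(1+r)^4 + D_5/(1+r)^5 + TV/(1+r)^5
    = 12182.02555 + 12904.49969 + 13669.82130 + 14480.53150 + 15339.32215 + 255820.30805 = 324396.50823

$324396.51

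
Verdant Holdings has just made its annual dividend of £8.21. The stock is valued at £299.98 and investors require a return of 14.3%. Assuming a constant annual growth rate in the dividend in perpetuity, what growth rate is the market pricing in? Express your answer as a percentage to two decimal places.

P = D₀(1+g)/(r−g) ⇒ P(r−g) = D₀(1+g) ⇒ g(P+D₀) = P·r − D₀
g = (P·r − D₀)/(P + D₀) = (£299.98×0.143 − £8.21) / (£299.98 + £8.21) = 0.112551

11.26%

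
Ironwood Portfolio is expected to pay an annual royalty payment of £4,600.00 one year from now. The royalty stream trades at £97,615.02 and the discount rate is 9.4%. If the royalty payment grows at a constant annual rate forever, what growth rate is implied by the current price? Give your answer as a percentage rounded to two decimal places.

4.69%

P = D₁/(r−g) ⇒ g = r − D₁/P = 0.094 − £4,600.00/£97,615.02 = 0.046876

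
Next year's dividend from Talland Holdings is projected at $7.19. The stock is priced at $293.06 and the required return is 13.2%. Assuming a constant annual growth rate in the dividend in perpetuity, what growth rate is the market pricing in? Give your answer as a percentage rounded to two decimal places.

P = D₁/(r−g) ⇒ g = r − D₁/P = 0.132 − $7.19/$293.06 = 0.107466

10.75%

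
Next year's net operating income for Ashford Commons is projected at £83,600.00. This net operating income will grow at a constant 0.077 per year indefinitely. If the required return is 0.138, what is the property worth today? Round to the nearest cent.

Growing perpetuity: P = D₁ / (r − g) = £83,600.0000 / (0.138 − 0.077) = £1,370,491.80

£1370491.80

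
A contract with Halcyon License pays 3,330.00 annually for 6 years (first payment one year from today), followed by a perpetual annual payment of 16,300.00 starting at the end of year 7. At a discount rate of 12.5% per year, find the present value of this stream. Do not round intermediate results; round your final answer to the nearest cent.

77821.71

PV of 6-year annuity: 3,330.00 × [1 − (1+0.125)^−6] / 0.125 = 13499.28229
Perpetuity value at year 6: 16,300.00 / 0.125 = 130400.00000
PV of perpetuity: 130400.00000 / (1+0.125)^6 = 64322.43203
Total PV = 13499.28229 + 64322.43203 = 77821.71432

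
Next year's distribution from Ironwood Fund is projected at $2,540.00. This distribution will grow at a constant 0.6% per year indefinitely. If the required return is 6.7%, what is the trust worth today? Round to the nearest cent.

$41639.34

Growing perpetuity: P = D₁ / (r − g) = $2,540.0000 / (0.067 − 0.006) = $41,639.34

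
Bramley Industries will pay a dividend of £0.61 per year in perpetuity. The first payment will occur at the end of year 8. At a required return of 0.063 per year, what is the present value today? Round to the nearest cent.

Value at end of year 7: C / r = £0.61 / 0.063 = £9.6825
Discount to today: PV = £9.6825 / (1 + 0.063)^7 = £9.6825 / 1.533673 = £6.31

£6.31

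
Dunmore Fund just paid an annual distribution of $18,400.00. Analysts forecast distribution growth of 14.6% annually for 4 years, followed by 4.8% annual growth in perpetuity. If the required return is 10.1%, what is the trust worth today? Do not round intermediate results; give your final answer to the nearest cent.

$508497.62

D_1 = 21086.40000
D_2 = 24165.01440
D_3 = 27693.10650
D_4 = 31736.30005
Terminal value at year 4: TV = D_4×(1+g_2)/(r−g_2) = 33259.64245/0.053 = 627540.42366
P_0 = D_1/(1+r)^1 + D_2/(1+r)^2 + D_3/(1+r)^3 + D_4/(1+r)^4 + TV/(1+r)^4
    = 19152.04360 + 19934.82467 + 20749.59952 + 21597.67580 + 427063.47610 = 508497.61968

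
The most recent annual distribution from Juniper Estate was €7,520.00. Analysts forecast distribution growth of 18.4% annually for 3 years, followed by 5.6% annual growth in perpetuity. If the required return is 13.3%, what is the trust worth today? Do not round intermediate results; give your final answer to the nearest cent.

D_1 = 8903.68000
D_2 = 10541.95712
D_3 = 12481.67723
Terminal value at year 3: TV = D_3×(1+g_2)/(r−g_2) = 13180.65115/0.077 = 171177.28773
P_0 = D_1/(1+r)^1 + D_2/(1+r)^2 + D_3/(1+r)^3 + TV/(1+r)^3
    = 7858.49956 + 8212.23608 + 8581.89543 + 117694.56584 = 142347.19690

€142347.20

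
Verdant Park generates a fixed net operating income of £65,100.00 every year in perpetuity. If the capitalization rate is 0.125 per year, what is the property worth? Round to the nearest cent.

Level perpetuity: PV = C / r = £65,100.00 / 0.125 = £520,800.00

£520800.00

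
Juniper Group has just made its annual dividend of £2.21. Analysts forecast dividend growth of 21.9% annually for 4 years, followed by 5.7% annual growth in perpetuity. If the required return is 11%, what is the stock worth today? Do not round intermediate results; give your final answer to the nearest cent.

£75.34

D_1 = 2.69399
D_2 = 3.28397
D_3 = 4.00316
D_4 = 4.87986
Terminal value at year 4: TV = D_4×(1+g_2)/(r−g_2) = 5.15801/0.053 = 97.32092
P_0 = D_1/(1+r)^1 + D_2/(1+r)^2 + D_3/(1+r)^3 + D_4/(1+r)^4 + TV/(1+r)^4
    = 2.42702 + 2.66535 + 2.92708 + 3.21451 + 64.10831 = 75.34226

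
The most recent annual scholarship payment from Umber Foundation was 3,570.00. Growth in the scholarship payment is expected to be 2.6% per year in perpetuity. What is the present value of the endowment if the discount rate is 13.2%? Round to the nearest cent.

34554.91

D₁ = D₀ × (1 + g) = 3,570.00 × 1.026 = 3,662.8200
Growing perpetuity: P = D₁ / (r − g) = 3,662.8200 / (0.132 − 0.026) = 34,554.91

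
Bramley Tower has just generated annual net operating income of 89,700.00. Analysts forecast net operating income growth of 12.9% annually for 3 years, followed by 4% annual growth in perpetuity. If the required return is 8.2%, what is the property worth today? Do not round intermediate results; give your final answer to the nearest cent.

2816507.17

D_1 = 101271.30000
D_2 = 114335.29770
D_3 = 129084.55110
Terminal value at year 3: TV = D_3×(1+g_2)/(r−g_2) = 134247.93315/0.042 = 3196379.36065
P_0 = D_1/(1+r)^1 + D_2/(1+r)^2 + D_3/(1+r)^3 + TV/(1+r)^3
    = 93596.39556 + 97662.04306 + 101904.29447 + 2523344.43447 = 2816507.16756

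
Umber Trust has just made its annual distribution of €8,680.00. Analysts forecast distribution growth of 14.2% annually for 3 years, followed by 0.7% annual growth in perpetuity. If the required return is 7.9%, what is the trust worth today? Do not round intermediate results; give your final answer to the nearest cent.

D_1 = 9912.56000
D_2 = 11320.14352
D_3 = 12927.60390
Terminal value at year 3: TV = D_3×(1+g_2)/(r−g_2) = 13018.09713/0.072 = 180806.90454
P_0 = D_1/(1+r)^1 + D_2/(1+r)^2 + D_3/(1+r)^3 + TV/(1+r)^3
    = 9186.80259 + 9723.19607 + 10290.90817 + 143929.78511 = 173130.69195

€173130.69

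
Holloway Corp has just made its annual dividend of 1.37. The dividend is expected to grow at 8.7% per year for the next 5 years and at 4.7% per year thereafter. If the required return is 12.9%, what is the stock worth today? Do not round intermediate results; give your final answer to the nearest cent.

20.59

D_1 = 1.48919
D_2 = 1.61875
D_3 = 1.75958
D_4 = 1.91266
D_5 = 2.07907
Terminal value at year 5: TV = D_5×(1+g_2)/(r−g_2) = 2.17678/0.082 = 26.54612
P_0 = D_1/(1+r)^1 + D_2/(1+r)^2 + D_3/(1+r)^3 + D_4/(1+r)^4 + D_5/(1+r)^5 + TV/(1+r)^5
    = 1.31903 + 1.26997 + 1.22272 + 1.17723 + 1.13344 + 14.47210 = 20.59449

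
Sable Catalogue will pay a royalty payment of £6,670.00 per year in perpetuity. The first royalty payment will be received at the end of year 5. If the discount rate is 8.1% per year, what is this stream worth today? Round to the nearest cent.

£60302.88

Value at end of year 4: C / r = £6,670.00 / 0.081 = £82,345.6790
Discount to today: PV = £82,345.6790 / (1 + 0.081)^4 = £82,345.6790 / 1.365535 = £60,302.88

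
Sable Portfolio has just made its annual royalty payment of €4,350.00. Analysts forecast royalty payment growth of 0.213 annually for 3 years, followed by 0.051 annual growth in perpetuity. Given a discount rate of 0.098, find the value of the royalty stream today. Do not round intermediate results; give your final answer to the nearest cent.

€147129.84

D_1 = 5276.55000
D_2 = 6400.45515
D_3 = 7763.75210
Terminal value at year 3: TV = D_3×(1+g_2)/(r−g_2) = 8159.70345/0.047 = 173610.71178
P_0 = D_1/(1+r)^1 + D_2/(1+r)^2 + D_3/(1+r)^3 + TV/(1+r)^3
    = 4805.60109 + 5308.91997 + 5864.95439 + 131150.36310 = 147129.83855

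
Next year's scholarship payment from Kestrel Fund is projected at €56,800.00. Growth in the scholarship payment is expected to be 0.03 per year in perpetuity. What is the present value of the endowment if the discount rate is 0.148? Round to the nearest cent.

Growing perpetuity: P = D₁ / (r − g) = €56,800.0000 / (0.148 − 0.03) = €481,355.93

€481355.93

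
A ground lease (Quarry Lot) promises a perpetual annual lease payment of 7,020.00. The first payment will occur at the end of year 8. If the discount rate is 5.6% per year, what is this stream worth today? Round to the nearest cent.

Value at end of year 7: C / r = 7,020.00 / 0.056 = 125,357.1429
Discount to today: PV = 125,357.1429 / (1 + 0.056)^7 = 125,357.1429 / 1.464359 = 85,605.50

85605.50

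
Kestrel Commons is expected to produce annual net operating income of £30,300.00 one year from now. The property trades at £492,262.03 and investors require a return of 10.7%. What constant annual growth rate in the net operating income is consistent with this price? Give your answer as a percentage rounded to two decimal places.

4.54%

P = D₁/(r−g) ⇒ g = r − D₁/P = 0.107 − £30,300.00/£492,262.03 = 0.045447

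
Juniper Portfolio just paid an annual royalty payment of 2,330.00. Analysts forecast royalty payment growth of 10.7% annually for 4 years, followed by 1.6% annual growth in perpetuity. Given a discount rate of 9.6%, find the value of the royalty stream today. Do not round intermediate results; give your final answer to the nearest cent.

D_1 = 2579.31000
D_2 = 2855.29617
D_3 = 3160.81286
D_4 = 3499.01984
Terminal value at year 4: TV = D_4×(1+g_2)/(r−g_2) = 3555.00415/0.08 = 44437.55192
P_0 = D_1/(1+r)^1 + D_2/(1+r)^2 + D_3/(1+r)^3 + D_4/(1+r)^4 + TV/(1+r)^4
    = 2353.38504 + 2377.00478 + 2400.86158 + 2424.95782 + 30796.96425 = 40353.17346

40353.17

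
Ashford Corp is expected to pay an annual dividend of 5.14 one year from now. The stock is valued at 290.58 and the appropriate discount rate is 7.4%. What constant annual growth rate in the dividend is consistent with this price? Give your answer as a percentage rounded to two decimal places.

5.63%

P = D₁/(r−g) ⇒ g = r − D₁/P = 0.074 − 5.14/290.58 = 0.056311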